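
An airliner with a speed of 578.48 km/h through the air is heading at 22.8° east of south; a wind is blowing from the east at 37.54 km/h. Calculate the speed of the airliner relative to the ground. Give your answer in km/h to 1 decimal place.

Taking east as x and north as y: velocity relative to the air = (224.170, -533.279) km/h; the air relative to ground = (-37.540, 0.000) km/h.
Velocity relative to ground = (224.170, -533.279) + (-37.540, 0.000) = (186.630, -533.279) km/h.
Speed = |(186.630, -533.279)| = 564.994 km/h.

565.0 km/h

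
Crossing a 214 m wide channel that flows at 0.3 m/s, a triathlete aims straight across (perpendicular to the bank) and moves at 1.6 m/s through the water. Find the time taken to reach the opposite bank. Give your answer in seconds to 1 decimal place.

133.8 s

The component of the triathlete's velocity perpendicular to the bank is 1.6 m/s.
The current is parallel to the bank, so it does not affect the crossing time.
Time = 214 / 1.600 = 133.750 s.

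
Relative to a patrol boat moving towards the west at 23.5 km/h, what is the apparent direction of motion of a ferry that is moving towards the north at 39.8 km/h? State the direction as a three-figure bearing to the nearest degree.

031°

Taking east as x and north as y: ferry velocity = (0.000, 39.800) km/h; patrol boat velocity = (-23.500, 0.000) km/h.
Velocity of ferry relative to patrol boat = (0.000, 39.800) − (-23.500, 0.000) = (23.500, 39.800) km/h.
Bearing = atan2(23.50, 39.80) = 30.56° clockwise from north.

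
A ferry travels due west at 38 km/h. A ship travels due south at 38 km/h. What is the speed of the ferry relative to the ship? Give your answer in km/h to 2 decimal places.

53.74 km/h

Taking east as x and north as y: ferry velocity = (-38.000, 0.000) km/h; ship velocity = (0.000, -38.000) km/h.
Velocity of ferry relative to ship = (-38.000, 0.000) − (0.000, -38.000) = (-38.000, 38.000) km/h.
Magnitude = |(-38.000, 38.000)| = 53.740 km/h.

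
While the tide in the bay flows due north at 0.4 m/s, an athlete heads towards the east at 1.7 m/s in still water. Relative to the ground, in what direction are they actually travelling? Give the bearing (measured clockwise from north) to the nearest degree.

077°

Taking east as x and north as y: velocity relative to the water = (1.700, 0.000) m/s; the water relative to ground = (0.000, 0.400) m/s.
Velocity relative to ground = (1.700, 0.000) + (0.000, 0.400) = (1.700, 0.400) m/s.
Bearing = atan2(1.70, 0.40) = 76.76° clockwise from north.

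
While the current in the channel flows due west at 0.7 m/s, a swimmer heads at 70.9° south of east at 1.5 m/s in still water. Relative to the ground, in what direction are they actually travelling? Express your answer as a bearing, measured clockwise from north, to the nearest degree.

188°

Taking east as x and north as y: velocity relative to the water = (0.491, -1.417) m/s; the water relative to ground = (-0.700, 0.000) m/s.
Velocity relative to ground = (0.491, -1.417) + (-0.700, 0.000) = (-0.209, -1.417) m/s.
Bearing = atan2(-0.21, -1.42) = 188.39° clockwise from north.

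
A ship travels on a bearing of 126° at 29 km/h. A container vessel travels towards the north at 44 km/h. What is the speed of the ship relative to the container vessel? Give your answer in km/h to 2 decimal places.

65.40 km/h

Taking east as x and north as y: ship velocity = (23.461, -17.046) km/h; container vessel velocity = (0.000, 44.000) km/h.
Velocity of ship relative to container vessel = (23.461, -17.046) − (0.000, 44.000) = (23.461, -61.046) km/h.
Magnitude = |(23.461, -61.046)| = 65.399 km/h.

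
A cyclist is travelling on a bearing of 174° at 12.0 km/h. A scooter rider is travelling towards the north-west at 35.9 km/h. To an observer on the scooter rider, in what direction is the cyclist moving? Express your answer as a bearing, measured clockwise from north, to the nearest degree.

144°

Taking east as x and north as y: cyclist velocity = (1.254, -11.934) km/h; scooter rider velocity = (-25.385, 25.385) km/h.
Velocity of cyclist relative to scooter rider = (1.254, -11.934) − (-25.385, 25.385) = (26.639, -37.319) km/h.
Bearing = atan2(26.64, -37.32) = 144.48° clockwise from north.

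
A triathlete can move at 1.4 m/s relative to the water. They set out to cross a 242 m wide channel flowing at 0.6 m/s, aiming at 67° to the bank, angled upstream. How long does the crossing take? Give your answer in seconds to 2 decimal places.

The component of the triathlete's velocity perpendicular to the bank is 1.4 × sin 67° = 1.289 m/s.
The flow acts along the bank and has no component across it.
Time = 242 / 1.289 = 187.785 s.

187.79 s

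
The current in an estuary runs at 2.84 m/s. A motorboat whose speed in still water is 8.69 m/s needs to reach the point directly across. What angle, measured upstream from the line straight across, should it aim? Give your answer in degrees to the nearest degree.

19°

To cancel the current, the upstream component of the motorboat's velocity must equal the flow: 8.69 sin θ = 2.84.
sin θ = 2.84 / 8.69 = 0.3268.
θ = arcsin(0.3268) = 19.075°.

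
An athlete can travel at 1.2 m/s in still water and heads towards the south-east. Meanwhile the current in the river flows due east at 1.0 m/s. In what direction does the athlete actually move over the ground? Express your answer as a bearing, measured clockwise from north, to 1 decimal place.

Taking east as x and north as y: velocity relative to the water = (0.849, -0.849) m/s; the water relative to ground = (1.000, 0.000) m/s.
Velocity relative to ground = (0.849, -0.849) + (1.000, 0.000) = (1.849, -0.849) m/s.
Bearing = atan2(1.85, -0.85) = 114.66° clockwise from north.

114.7°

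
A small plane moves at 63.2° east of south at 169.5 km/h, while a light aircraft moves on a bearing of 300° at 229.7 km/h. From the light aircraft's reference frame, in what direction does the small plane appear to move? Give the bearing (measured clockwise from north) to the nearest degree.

119°

Taking east as x and north as y: small plane velocity = (151.293, -76.424) km/h; light aircraft velocity = (-198.926, 114.850) km/h.
Velocity of small plane relative to light aircraft = (151.293, -76.424) − (-198.926, 114.850) = (350.219, -191.274) km/h.
Bearing = atan2(350.22, -191.27) = 118.64° clockwise from north.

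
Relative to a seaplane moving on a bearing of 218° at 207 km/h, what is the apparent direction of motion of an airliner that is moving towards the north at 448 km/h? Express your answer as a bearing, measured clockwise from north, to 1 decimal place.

011.8°

Taking east as x and north as y: airliner velocity = (0.000, 448.000) km/h; seaplane velocity = (-127.442, -163.118) km/h.
Velocity of airliner relative to seaplane = (0.000, 448.000) − (-127.442, -163.118) = (127.442, 611.118) km/h.
Bearing = atan2(127.44, 611.12) = 11.78° clockwise from north.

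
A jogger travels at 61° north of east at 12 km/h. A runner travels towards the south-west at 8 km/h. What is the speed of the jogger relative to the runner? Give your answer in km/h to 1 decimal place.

19.8 km/h

Taking east as x and north as y: jogger velocity = (5.818, 10.495) km/h; runner velocity = (-5.657, -5.657) km/h.
Velocity of jogger relative to runner = (5.818, 10.495) − (-5.657, -5.657) = (11.475, 16.152) km/h.
Magnitude = |(11.475, 16.152)| = 19.813 km/h.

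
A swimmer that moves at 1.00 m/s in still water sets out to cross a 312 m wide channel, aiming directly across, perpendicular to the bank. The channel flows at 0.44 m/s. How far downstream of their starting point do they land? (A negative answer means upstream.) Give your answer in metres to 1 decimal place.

Perpendicular speed = 1.000 m/s; crossing time = 312 / 1.000 = 312.000 s.
Net downstream speed = 0.440 m/s.
Drift = 0.440 × 312.000 = 137.280 m (downstream).

137.3 m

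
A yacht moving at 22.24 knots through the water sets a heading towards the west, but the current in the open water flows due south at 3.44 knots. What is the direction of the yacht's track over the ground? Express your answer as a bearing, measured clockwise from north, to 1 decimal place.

261.2°

Taking east as x and north as y: velocity relative to the water = (-22.240, 0.000) knots; the water relative to ground = (0.000, -3.440) knots.
Velocity relative to ground = (-22.240, 0.000) + (0.000, -3.440) = (-22.240, -3.440) knots.
Bearing = atan2(-22.24, -3.44) = 261.21° clockwise from north.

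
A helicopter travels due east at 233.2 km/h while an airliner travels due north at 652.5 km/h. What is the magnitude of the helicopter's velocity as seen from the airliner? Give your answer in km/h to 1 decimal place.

Taking east as x and north as y: helicopter velocity = (233.200, 0.000) km/h; airliner velocity = (0.000, 652.500) km/h.
Velocity of helicopter relative to airliner = (233.200, 0.000) − (0.000, 652.500) = (233.200, -652.500) km/h.
Magnitude = |(233.200, -652.500)| = 692.920 km/h.

692.9 km/h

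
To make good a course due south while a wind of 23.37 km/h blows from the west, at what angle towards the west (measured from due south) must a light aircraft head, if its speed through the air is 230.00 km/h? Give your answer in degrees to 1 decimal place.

5.8°

The wind pushes perpendicular to the desired track; the heading must have a component into the wind equal to 23.37 km/h: 230.00 sin θ = 23.37.
sin θ = 0.1016, so θ = 5.832°.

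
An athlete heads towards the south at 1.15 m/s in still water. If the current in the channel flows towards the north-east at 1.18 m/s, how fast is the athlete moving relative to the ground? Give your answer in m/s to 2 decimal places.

Taking east as x and north as y: velocity relative to the water = (0.000, -1.150) m/s; the water relative to ground = (0.834, 0.834) m/s.
Velocity relative to ground = (0.000, -1.150) + (0.834, 0.834) = (0.834, -0.316) m/s.
Speed = |(0.834, -0.316)| = 0.892 m/s.

0.89 m/s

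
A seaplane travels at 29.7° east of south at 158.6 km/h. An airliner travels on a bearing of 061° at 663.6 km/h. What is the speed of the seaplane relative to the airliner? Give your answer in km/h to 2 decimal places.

680.40 km/h

Taking east as x and north as y: seaplane velocity = (78.580, -137.765) km/h; airliner velocity = (580.398, 321.720) km/h.
Velocity of seaplane relative to airliner = (78.580, -137.765) − (580.398, 321.720) = (-501.818, -459.485) km/h.
Magnitude = |(-501.818, -459.485)| = 680.402 km/h.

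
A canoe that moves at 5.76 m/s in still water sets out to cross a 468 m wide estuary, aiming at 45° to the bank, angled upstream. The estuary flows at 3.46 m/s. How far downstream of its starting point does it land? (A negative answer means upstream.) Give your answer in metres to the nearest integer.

Perpendicular speed = 4.073 m/s; crossing time = 468 / 4.073 = 114.905 s.
Net downstream speed = -0.613 m/s.
Drift = -0.613 × 114.905 = -70.429 m (upstream).

-70 m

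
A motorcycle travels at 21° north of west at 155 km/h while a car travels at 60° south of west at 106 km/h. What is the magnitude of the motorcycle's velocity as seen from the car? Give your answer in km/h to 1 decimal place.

Taking east as x and north as y: motorcycle velocity = (-144.705, 55.547) km/h; car velocity = (-53.000, -91.799) km/h.
Velocity of motorcycle relative to car = (-144.705, 55.547) − (-53.000, -91.799) = (-91.705, 147.346) km/h.
Magnitude = |(-91.705, 147.346)| = 173.553 km/h.

173.6 km/h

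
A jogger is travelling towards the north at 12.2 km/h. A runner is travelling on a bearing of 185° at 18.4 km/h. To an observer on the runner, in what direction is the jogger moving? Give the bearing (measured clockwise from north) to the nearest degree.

Taking east as x and north as y: jogger velocity = (0.000, 12.200) km/h; runner velocity = (-1.604, -18.330) km/h.
Velocity of jogger relative to runner = (0.000, 12.200) − (-1.604, -18.330) = (1.604, 30.530) km/h.
Bearing = atan2(1.60, 30.53) = 3.01° clockwise from north.

003°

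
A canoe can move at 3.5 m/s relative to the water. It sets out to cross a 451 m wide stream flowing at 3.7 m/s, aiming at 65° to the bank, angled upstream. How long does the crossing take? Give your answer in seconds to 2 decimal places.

The component of the canoe's velocity perpendicular to the bank is 3.5 × sin 65° = 3.172 m/s.
The flow acts along the bank and has no component across it.
Time = 451 / 3.172 = 142.178 s.

142.18 s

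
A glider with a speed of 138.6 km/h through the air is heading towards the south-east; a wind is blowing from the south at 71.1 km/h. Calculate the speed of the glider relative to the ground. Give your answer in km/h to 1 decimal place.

Taking east as x and north as y: velocity relative to the air = (98.005, -98.005) km/h; the air relative to ground = (0.000, 71.100) km/h.
Velocity relative to ground = (98.005, -98.005) + (0.000, 71.100) = (98.005, -26.905) km/h.
Speed = |(98.005, -26.905)| = 101.631 km/h.

101.6 km/h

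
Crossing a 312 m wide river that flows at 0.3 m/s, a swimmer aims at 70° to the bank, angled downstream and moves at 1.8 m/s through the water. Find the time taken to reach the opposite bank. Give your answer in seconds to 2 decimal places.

The component of the swimmer's velocity perpendicular to the bank is 1.8 × sin 70° = 1.691 m/s.
The current is parallel to the bank, so it does not affect the crossing time.
Time = 312 / 1.691 = 184.457 s.

184.46 s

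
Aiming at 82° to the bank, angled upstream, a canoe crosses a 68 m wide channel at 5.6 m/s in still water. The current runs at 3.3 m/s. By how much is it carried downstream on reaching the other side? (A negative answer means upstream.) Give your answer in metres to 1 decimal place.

30.9 m

Perpendicular speed = 5.546 m/s; crossing time = 68 / 5.546 = 12.262 s.
Net downstream speed = 2.521 m/s.
Drift = 2.521 × 12.262 = 30.908 m (downstream).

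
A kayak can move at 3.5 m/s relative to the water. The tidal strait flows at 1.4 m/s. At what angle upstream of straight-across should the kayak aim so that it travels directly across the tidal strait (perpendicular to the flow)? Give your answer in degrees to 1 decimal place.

To cancel the current, the upstream component of the kayak's velocity must equal the flow: 3.5 sin θ = 1.4.
sin θ = 1.4 / 3.5 = 0.4000.
θ = arcsin(0.4000) = 23.578°.

23.6°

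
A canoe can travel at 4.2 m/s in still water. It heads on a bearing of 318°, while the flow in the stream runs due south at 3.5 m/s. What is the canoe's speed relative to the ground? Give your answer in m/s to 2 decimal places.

2.84 m/s

Taking east as x and north as y: velocity relative to the water = (-2.810, 3.121) m/s; the water relative to ground = (0.000, -3.500) m/s.
Velocity relative to ground = (-2.810, 3.121) + (0.000, -3.500) = (-2.810, -0.379) m/s.
Speed = |(-2.810, -0.379)| = 2.836 m/s.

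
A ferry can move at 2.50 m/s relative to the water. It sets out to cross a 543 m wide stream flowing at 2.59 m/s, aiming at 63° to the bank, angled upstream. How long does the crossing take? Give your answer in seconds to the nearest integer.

244 s

The component of the ferry's velocity perpendicular to the bank is 2.50 × sin 63° = 2.228 m/s.
Only the cross-stream component determines the crossing time; the current contributes nothing perpendicular to the bank.
Time = 543 / 2.228 = 243.769 s.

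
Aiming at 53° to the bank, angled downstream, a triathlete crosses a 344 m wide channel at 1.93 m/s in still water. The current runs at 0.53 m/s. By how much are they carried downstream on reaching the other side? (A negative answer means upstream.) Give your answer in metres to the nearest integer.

Perpendicular speed = 1.541 m/s; crossing time = 344 / 1.541 = 223.179 s.
Net downstream speed = 1.692 m/s.
Drift = 1.692 × 223.179 = 377.507 m (downstream).

378 m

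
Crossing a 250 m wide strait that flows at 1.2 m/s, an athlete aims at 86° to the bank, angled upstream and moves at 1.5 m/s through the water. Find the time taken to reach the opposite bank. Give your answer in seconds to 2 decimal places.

167.07 s

The component of the athlete's velocity perpendicular to the bank is 1.5 × sin 86° = 1.496 m/s.
The flow acts along the bank and has no component across it.
Time = 250 / 1.496 = 167.074 s.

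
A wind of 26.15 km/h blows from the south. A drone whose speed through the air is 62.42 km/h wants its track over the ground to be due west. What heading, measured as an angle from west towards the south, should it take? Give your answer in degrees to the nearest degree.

25°

The wind pushes perpendicular to the desired track; the heading must have a component into the wind equal to 26.15 km/h: 62.42 sin θ = 26.15.
sin θ = 0.4189, so θ = 24.767°.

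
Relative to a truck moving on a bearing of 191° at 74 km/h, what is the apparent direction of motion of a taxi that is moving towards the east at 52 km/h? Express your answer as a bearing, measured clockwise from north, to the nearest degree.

Taking east as x and north as y: taxi velocity = (52.000, 0.000) km/h; truck velocity = (-14.120, -72.640) km/h.
Velocity of taxi relative to truck = (52.000, 0.000) − (-14.120, -72.640) = (66.120, 72.640) km/h.
Bearing = atan2(66.12, 72.64) = 42.31° clockwise from north.

042°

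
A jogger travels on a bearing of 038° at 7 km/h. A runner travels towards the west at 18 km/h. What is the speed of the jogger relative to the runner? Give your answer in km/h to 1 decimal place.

23.0 km/h

Taking east as x and north as y: jogger velocity = (4.310, 5.516) km/h; runner velocity = (-18.000, 0.000) km/h.
Velocity of jogger relative to runner = (4.310, 5.516) − (-18.000, 0.000) = (22.310, 5.516) km/h.
Magnitude = |(22.310, 5.516)| = 22.981 km/h.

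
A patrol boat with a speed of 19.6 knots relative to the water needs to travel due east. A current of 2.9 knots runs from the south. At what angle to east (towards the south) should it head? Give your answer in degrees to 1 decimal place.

8.5°

The current pushes perpendicular to the desired track; the heading must have a component into the current equal to 2.9 knots: 19.6 sin θ = 2.9.
sin θ = 0.1480, so θ = 8.509°.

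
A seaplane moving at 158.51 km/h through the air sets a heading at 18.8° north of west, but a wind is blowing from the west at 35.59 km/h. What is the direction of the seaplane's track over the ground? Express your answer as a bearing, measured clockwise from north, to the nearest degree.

294°

Taking east as x and north as y: velocity relative to the air = (-150.053, 51.082) km/h; the air relative to ground = (35.590, 0.000) km/h.
Velocity relative to ground = (-150.053, 51.082) + (35.590, 0.000) = (-114.463, 51.082) km/h.
Bearing = atan2(-114.46, 51.08) = 294.05° clockwise from north.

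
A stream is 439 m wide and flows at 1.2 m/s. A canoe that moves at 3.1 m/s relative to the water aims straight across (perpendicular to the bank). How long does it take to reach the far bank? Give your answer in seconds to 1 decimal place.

141.6 s

The component of the canoe's velocity perpendicular to the bank is 3.1 m/s.
Only the cross-stream component determines the crossing time; the current contributes nothing perpendicular to the bank.
Time = 439 / 3.100 = 141.613 s.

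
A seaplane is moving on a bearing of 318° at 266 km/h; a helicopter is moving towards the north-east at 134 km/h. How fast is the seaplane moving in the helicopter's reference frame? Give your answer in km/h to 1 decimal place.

Taking east as x and north as y: seaplane velocity = (-177.989, 197.677) km/h; helicopter velocity = (94.752, 94.752) km/h.
Velocity of seaplane relative to helicopter = (-177.989, 197.677) − (94.752, 94.752) = (-272.741, 102.924) km/h.
Magnitude = |(-272.741, 102.924)| = 291.515 km/h.

291.5 km/h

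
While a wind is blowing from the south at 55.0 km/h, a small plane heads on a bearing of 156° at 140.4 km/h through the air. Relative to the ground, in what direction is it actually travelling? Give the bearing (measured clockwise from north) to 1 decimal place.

142.1°

Taking east as x and north as y: velocity relative to the air = (57.106, -128.262) km/h; the air relative to ground = (0.000, 55.000) km/h.
Velocity relative to ground = (57.106, -128.262) + (0.000, 55.000) = (57.106, -73.262) km/h.
Bearing = atan2(57.11, -73.26) = 142.06° clockwise from north.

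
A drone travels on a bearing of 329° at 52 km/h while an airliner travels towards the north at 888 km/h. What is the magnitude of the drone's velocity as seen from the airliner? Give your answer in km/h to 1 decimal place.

Taking east as x and north as y: drone velocity = (-26.782, 44.573) km/h; airliner velocity = (0.000, 888.000) km/h.
Velocity of drone relative to airliner = (-26.782, 44.573) − (0.000, 888.000) = (-26.782, -843.427) km/h.
Magnitude = |(-26.782, -843.427)| = 843.852 km/h.

843.9 km/h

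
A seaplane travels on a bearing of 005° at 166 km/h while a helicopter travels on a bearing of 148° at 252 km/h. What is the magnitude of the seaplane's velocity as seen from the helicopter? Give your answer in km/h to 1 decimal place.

Taking east as x and north as y: seaplane velocity = (14.468, 165.368) km/h; helicopter velocity = (133.540, -213.708) km/h.
Velocity of seaplane relative to helicopter = (14.468, 165.368) − (133.540, -213.708) = (-119.072, 379.076) km/h.
Magnitude = |(-119.072, 379.076)| = 397.337 km/h.

397.3 km/h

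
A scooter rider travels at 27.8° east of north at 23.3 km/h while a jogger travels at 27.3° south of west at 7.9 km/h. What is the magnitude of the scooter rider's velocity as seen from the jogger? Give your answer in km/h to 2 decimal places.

30.12 km/h

Taking east as x and north as y: scooter rider velocity = (10.867, 20.611) km/h; jogger velocity = (-7.020, -3.623) km/h.
Velocity of scooter rider relative to jogger = (10.867, 20.611) − (-7.020, -3.623) = (17.887, 24.234) km/h.
Magnitude = |(17.887, 24.234)| = 30.120 km/h.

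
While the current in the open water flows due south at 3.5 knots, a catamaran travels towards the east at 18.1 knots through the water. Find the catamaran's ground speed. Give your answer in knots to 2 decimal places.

18.44 knots

Taking east as x and north as y: velocity relative to the water = (18.100, 0.000) knots; the water relative to ground = (0.000, -3.500) knots.
Velocity relative to ground = (18.100, 0.000) + (0.000, -3.500) = (18.100, -3.500) knots.
Speed = |(18.100, -3.500)| = 18.435 knots.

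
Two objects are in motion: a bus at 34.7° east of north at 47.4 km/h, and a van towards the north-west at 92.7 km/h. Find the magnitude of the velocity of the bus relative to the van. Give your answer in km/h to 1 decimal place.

96.3 km/h

Taking east as x and north as y: bus velocity = (26.984, 38.970) km/h; van velocity = (-65.549, 65.549) km/h.
Velocity of bus relative to van = (26.984, 38.970) − (-65.549, 65.549) = (92.533, -26.579) km/h.
Magnitude = |(92.533, -26.579)| = 96.274 km/h.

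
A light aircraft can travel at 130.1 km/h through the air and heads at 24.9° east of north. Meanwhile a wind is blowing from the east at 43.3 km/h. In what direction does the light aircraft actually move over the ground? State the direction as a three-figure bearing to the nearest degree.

Taking east as x and north as y: velocity relative to the air = (54.777, 118.006) km/h; the air relative to ground = (-43.300, 0.000) km/h.
Velocity relative to ground = (54.777, 118.006) + (-43.300, 0.000) = (11.477, 118.006) km/h.
Bearing = atan2(11.48, 118.01) = 5.55° clockwise from north.

006°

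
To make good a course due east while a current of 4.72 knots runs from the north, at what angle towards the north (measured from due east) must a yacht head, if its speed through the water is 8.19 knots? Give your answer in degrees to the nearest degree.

35°

The current pushes perpendicular to the desired track; the heading must have a component into the current equal to 4.72 knots: 8.19 sin θ = 4.72.
sin θ = 0.5763, so θ = 35.192°.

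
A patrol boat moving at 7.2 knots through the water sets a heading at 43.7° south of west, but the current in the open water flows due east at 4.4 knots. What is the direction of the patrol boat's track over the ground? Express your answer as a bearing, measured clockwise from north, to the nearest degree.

189°

Taking east as x and north as y: velocity relative to the water = (-5.205, -4.974) knots; the water relative to ground = (4.400, 0.000) knots.
Velocity relative to ground = (-5.205, -4.974) + (4.400, 0.000) = (-0.805, -4.974) knots.
Bearing = atan2(-0.81, -4.97) = 189.20° clockwise from north.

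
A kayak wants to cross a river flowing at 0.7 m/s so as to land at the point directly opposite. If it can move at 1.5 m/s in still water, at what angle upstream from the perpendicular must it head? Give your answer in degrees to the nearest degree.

28°

To cancel the current, the upstream component of the kayak's velocity must equal the flow: 1.5 sin θ = 0.7.
sin θ = 0.7 / 1.5 = 0.4667.
θ = arcsin(0.4667) = 27.818°.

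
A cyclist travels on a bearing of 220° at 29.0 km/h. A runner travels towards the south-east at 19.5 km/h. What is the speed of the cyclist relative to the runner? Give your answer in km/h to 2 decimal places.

Taking east as x and north as y: cyclist velocity = (-18.641, -22.215) km/h; runner velocity = (13.789, -13.789) km/h.
Velocity of cyclist relative to runner = (-18.641, -22.215) − (13.789, -13.789) = (-32.429, -8.427) km/h.
Magnitude = |(-32.429, -8.427)| = 33.506 km/h.

33.51 km/h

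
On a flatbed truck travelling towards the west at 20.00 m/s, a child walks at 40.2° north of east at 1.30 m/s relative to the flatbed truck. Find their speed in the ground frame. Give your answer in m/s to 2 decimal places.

19.03 m/s

Taking east as x and north as y: flatbed truck velocity = (-20.000, 0.000) m/s; child velocity relative to flatbed truck = (0.993, 0.839) m/s.
Velocity relative to ground = (-20.000, 0.000) + (0.993, 0.839) = (-19.007, 0.839) m/s.
Speed = |(-19.007, 0.839)| = 19.026 m/s.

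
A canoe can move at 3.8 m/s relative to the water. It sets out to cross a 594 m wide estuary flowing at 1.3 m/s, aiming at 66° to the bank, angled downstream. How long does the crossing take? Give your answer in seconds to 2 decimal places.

The component of the canoe's velocity perpendicular to the bank is 3.8 × sin 66° = 3.471 m/s.
Only the cross-stream component determines the crossing time; the current contributes nothing perpendicular to the bank.
Time = 594 / 3.471 = 171.109 s.

171.11 s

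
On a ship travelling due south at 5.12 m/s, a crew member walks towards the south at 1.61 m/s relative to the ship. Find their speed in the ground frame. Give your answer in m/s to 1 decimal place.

Taking east as x and north as y: ship velocity = (0.000, -5.120) m/s; crew member velocity relative to ship = (0.000, -1.610) m/s.
Velocity relative to ground = (0.000, -5.120) + (0.000, -1.610) = (0.000, -6.730) m/s.
Speed = |(0.000, -6.730)| = 6.730 m/s.

6.7 m/s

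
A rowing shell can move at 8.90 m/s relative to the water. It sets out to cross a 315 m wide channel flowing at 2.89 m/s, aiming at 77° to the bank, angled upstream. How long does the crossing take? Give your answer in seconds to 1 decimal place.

36.3 s

The component of the rowing shell's velocity perpendicular to the bank is 8.90 × sin 77° = 8.672 m/s.
Only the cross-stream component determines the crossing time; the current contributes nothing perpendicular to the bank.
Time = 315 / 8.672 = 36.324 s.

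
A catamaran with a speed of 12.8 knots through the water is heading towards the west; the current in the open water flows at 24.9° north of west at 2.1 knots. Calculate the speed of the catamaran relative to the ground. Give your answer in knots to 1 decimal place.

14.7 knots

Taking east as x and north as y: velocity relative to the water = (-12.800, 0.000) knots; the water relative to ground = (-1.905, 0.884) knots.
Velocity relative to ground = (-12.800, 0.000) + (-1.905, 0.884) = (-14.705, 0.884) knots.
Speed = |(-14.705, 0.884)| = 14.731 knots.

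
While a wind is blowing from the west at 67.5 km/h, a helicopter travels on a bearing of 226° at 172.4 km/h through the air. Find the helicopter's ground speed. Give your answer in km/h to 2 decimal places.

Taking east as x and north as y: velocity relative to the air = (-124.014, -119.759) km/h; the air relative to ground = (67.500, 0.000) km/h.
Velocity relative to ground = (-124.014, -119.759) + (67.500, 0.000) = (-56.514, -119.759) km/h.
Speed = |(-56.514, -119.759)| = 132.424 km/h.

132.42 km/h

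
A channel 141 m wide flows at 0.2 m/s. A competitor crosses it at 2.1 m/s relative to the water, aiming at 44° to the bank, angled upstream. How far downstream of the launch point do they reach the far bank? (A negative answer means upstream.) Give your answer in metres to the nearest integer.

Perpendicular speed = 1.459 m/s; crossing time = 141 / 1.459 = 96.656 s.
Net downstream speed = -1.311 m/s.
Drift = -1.311 × 96.656 = -126.679 m (upstream).

-127 m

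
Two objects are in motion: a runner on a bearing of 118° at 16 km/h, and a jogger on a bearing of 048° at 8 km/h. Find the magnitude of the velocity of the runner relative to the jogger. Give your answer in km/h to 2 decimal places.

Taking east as x and north as y: runner velocity = (14.127, -7.512) km/h; jogger velocity = (5.945, 5.353) km/h.
Velocity of runner relative to jogger = (14.127, -7.512) − (5.945, 5.353) = (8.182, -12.865) km/h.
Magnitude = |(8.182, -12.865)| = 15.246 km/h.

15.25 km/h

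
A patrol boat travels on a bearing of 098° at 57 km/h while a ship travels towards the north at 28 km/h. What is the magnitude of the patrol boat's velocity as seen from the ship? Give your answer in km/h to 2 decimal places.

Taking east as x and north as y: patrol boat velocity = (56.445, -7.933) km/h; ship velocity = (0.000, 28.000) km/h.
Velocity of patrol boat relative to ship = (56.445, -7.933) − (0.000, 28.000) = (56.445, -35.933) km/h.
Magnitude = |(56.445, -35.933)| = 66.912 km/h.

66.91 km/h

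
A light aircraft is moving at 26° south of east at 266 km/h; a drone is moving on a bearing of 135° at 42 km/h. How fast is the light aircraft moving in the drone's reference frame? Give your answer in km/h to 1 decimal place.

226.7 km/h

Taking east as x and north as y: light aircraft velocity = (239.079, -116.607) km/h; drone velocity = (29.698, -29.698) km/h.
Velocity of light aircraft relative to drone = (239.079, -116.607) − (29.698, -29.698) = (209.381, -86.908) km/h.
Magnitude = |(209.381, -86.908)| = 226.701 km/h.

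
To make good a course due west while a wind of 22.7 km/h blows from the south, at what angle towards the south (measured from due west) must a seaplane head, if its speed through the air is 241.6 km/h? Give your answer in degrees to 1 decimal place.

The wind pushes perpendicular to the desired track; the heading must have a component into the wind equal to 22.7 km/h: 241.6 sin θ = 22.7.
sin θ = 0.0940, so θ = 5.391°.

5.4°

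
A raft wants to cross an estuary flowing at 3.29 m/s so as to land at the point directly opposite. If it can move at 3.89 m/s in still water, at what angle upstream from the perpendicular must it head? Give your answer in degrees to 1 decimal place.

57.8°

To cancel the current, the upstream component of the raft's velocity must equal the flow: 3.89 sin θ = 3.29.
sin θ = 3.29 / 3.89 = 0.8458.
θ = arcsin(0.8458) = 57.753°.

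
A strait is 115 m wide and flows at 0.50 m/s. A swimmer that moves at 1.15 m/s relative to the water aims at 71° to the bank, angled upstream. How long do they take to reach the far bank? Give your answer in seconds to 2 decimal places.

105.76 s

The component of the swimmer's velocity perpendicular to the bank is 1.15 × sin 71° = 1.087 m/s.
Only the cross-stream component determines the crossing time; the current contributes nothing perpendicular to the bank.
Time = 115 / 1.087 = 105.762 s.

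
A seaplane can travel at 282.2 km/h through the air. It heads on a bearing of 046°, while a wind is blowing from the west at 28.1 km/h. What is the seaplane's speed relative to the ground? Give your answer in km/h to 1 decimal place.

303.0 km/h

Taking east as x and north as y: velocity relative to the air = (202.998, 196.033) km/h; the air relative to ground = (28.100, 0.000) km/h.
Velocity relative to ground = (202.998, 196.033) + (28.100, 0.000) = (231.098, 196.033) km/h.
Speed = |(231.098, 196.033)| = 303.043 km/h.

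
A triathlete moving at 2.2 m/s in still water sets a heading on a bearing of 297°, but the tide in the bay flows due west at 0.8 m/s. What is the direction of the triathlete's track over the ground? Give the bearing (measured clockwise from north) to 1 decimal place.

289.9°

Taking east as x and north as y: velocity relative to the water = (-1.960, 0.999) m/s; the water relative to ground = (-0.800, 0.000) m/s.
Velocity relative to ground = (-1.960, 0.999) + (-0.800, 0.000) = (-2.760, 0.999) m/s.
Bearing = atan2(-2.76, 1.00) = 289.89° clockwise from north.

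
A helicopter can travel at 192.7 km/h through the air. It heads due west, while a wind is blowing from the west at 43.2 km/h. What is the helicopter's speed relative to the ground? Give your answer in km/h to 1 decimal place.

Taking east as x and north as y: velocity relative to the air = (-192.700, 0.000) km/h; the air relative to ground = (43.200, 0.000) km/h.
Velocity relative to ground = (-192.700, 0.000) + (43.200, 0.000) = (-149.500, 0.000) km/h.
Speed = |(-149.500, 0.000)| = 149.500 km/h.

149.5 km/h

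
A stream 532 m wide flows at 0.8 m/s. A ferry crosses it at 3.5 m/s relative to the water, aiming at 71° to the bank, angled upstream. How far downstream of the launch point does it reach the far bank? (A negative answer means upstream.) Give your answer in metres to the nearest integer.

Perpendicular speed = 3.309 m/s; crossing time = 532 / 3.309 = 160.758 s.
Net downstream speed = -0.339 m/s.
Drift = -0.339 × 160.758 = -54.576 m (upstream).

-55 m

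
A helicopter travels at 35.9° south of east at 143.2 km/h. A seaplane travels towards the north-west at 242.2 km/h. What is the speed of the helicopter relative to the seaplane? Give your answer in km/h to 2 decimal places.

Taking east as x and north as y: helicopter velocity = (115.998, -83.969) km/h; seaplane velocity = (-171.261, 171.261) km/h.
Velocity of helicopter relative to seaplane = (115.998, -83.969) − (-171.261, 171.261) = (287.259, -255.230) km/h.
Magnitude = |(287.259, -255.230)| = 384.266 km/h.

384.27 km/h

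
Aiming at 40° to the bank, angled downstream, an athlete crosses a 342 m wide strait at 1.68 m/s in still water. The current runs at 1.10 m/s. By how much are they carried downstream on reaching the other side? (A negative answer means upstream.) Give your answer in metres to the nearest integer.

Perpendicular speed = 1.080 m/s; crossing time = 342 / 1.080 = 316.701 s.
Net downstream speed = 2.387 m/s.
Drift = 2.387 × 316.701 = 755.951 m (downstream).

756 m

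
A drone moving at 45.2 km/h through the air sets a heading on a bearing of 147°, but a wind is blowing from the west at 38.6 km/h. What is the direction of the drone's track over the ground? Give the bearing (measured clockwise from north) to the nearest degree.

121°

Taking east as x and north as y: velocity relative to the air = (24.618, -37.908) km/h; the air relative to ground = (38.600, 0.000) km/h.
Velocity relative to ground = (24.618, -37.908) + (38.600, 0.000) = (63.218, -37.908) km/h.
Bearing = atan2(63.22, -37.91) = 120.95° clockwise from north.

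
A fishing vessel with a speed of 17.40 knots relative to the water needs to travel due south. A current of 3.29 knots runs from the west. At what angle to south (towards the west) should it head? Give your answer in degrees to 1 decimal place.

The current pushes perpendicular to the desired track; the heading must have a component into the current equal to 3.29 knots: 17.40 sin θ = 3.29.
sin θ = 0.1891, so θ = 10.899°.

10.9°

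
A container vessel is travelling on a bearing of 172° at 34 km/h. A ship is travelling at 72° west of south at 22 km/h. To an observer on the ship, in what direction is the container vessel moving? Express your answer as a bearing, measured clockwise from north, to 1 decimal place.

Taking east as x and north as y: container vessel velocity = (4.732, -33.669) km/h; ship velocity = (-20.923, -6.798) km/h.
Velocity of container vessel relative to ship = (4.732, -33.669) − (-20.923, -6.798) = (25.655, -26.871) km/h.
Bearing = atan2(25.66, -26.87) = 136.33° clockwise from north.

136.3°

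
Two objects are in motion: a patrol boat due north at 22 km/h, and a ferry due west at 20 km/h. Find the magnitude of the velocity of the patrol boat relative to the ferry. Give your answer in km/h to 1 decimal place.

Taking east as x and north as y: patrol boat velocity = (0.000, 22.000) km/h; ferry velocity = (-20.000, 0.000) km/h.
Velocity of patrol boat relative to ferry = (0.000, 22.000) − (-20.000, 0.000) = (20.000, 22.000) km/h.
Magnitude = |(20.000, 22.000)| = 29.732 km/h.

29.7 km/h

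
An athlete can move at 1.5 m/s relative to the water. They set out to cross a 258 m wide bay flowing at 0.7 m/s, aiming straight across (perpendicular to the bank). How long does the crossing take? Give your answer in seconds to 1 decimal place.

172.0 s

The component of the athlete's velocity perpendicular to the bank is 1.5 m/s.
The flow acts along the bank and has no component across it.
Time = 258 / 1.500 = 172.000 s.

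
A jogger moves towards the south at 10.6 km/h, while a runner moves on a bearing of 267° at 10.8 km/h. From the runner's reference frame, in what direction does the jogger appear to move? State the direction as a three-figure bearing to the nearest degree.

Taking east as x and north as y: jogger velocity = (0.000, -10.600) km/h; runner velocity = (-10.785, -0.565) km/h.
Velocity of jogger relative to runner = (0.000, -10.600) − (-10.785, -0.565) = (10.785, -10.035) km/h.
Bearing = atan2(10.79, -10.03) = 132.94° clockwise from north.

133°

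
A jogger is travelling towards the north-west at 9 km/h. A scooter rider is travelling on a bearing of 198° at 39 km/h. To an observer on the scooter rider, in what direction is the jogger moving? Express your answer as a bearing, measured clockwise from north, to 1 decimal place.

Taking east as x and north as y: jogger velocity = (-6.364, 6.364) km/h; scooter rider velocity = (-12.052, -37.091) km/h.
Velocity of jogger relative to scooter rider = (-6.364, 6.364) − (-12.052, -37.091) = (5.688, 43.455) km/h.
Bearing = atan2(5.69, 43.46) = 7.46° clockwise from north.

007.5°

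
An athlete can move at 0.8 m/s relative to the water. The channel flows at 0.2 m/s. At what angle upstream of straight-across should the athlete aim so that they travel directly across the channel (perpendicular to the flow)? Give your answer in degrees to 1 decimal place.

To cancel the current, the upstream component of the athlete's velocity must equal the flow: 0.8 sin θ = 0.2.
sin θ = 0.2 / 0.8 = 0.2500.
θ = arcsin(0.2500) = 14.478°.

14.5°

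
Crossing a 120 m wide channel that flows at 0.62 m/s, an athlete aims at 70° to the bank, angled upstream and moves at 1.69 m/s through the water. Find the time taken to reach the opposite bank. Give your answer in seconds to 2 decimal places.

The component of the athlete's velocity perpendicular to the bank is 1.69 × sin 70° = 1.588 m/s.
Only the cross-stream component determines the crossing time; the current contributes nothing perpendicular to the bank.
Time = 120 / 1.588 = 75.563 s.

75.56 s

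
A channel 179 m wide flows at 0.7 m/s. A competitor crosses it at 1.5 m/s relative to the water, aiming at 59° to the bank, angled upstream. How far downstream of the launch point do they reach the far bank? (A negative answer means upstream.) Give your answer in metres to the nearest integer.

-10 m

Perpendicular speed = 1.286 m/s; crossing time = 179 / 1.286 = 139.218 s.
Net downstream speed = -0.073 m/s.
Drift = -0.073 × 139.218 = -10.101 m (upstream).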